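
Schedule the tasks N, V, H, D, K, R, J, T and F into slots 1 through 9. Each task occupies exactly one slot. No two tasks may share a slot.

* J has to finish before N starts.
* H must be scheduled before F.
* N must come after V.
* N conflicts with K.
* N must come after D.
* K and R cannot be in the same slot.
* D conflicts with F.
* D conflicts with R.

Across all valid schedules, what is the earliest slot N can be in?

4

Precedence pushes N to at least 2.
N at 4 is achievable: R -> 8; T -> 9; J -> 3; F -> 6; K -> 7; N -> 4; D -> 2; V -> 1; H -> 5.
Nothing earlier works — the conflict and capacity constraints rule out every slot before 4.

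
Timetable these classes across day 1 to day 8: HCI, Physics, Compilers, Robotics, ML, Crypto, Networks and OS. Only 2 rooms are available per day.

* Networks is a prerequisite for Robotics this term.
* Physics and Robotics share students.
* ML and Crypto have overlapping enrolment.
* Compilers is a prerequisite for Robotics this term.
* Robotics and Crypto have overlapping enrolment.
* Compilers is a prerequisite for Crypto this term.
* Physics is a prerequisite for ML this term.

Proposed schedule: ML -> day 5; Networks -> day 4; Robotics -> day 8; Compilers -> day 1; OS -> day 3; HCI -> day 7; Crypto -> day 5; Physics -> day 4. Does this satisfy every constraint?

No. ML and Crypto have overlapping enrolment is not satisfied.

Only 2 rooms are available per day — holds.
Compilers is a prerequisite for Robotics this term — holds.
Networks is a prerequisite for Robotics this term — holds.
Robotics and Crypto have overlapping enrolment — holds.
ML and Crypto have overlapping enrolment — violated.
Physics is a prerequisite for ML this term — holds.
Physics and Robotics share students — holds.
Compilers is a prerequisite for Crypto this term — holds.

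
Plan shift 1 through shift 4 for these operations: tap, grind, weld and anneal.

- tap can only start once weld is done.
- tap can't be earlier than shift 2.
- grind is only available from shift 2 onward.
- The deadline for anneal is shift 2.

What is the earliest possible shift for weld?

shift 1

Downstream work caps weld at shift 3.
weld at shift 1 is achievable: anneal=shift 1; weld=shift 1; tap=shift 2; grind=shift 2.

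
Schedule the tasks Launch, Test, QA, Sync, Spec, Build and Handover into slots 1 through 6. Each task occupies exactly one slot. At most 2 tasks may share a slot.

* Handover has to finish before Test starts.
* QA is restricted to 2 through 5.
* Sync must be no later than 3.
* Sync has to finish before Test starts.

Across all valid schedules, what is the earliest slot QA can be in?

QA is available from 2; QA's own window allows nothing later than 5.
QA at 2 is achievable: QA -> 2, Test -> 2, Handover -> 1, Launch -> 3, Sync -> 1, Build -> 4, Spec -> 3.

2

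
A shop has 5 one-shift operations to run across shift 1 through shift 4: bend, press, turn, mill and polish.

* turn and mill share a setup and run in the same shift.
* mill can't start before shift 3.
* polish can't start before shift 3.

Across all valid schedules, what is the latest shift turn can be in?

Turn must be in the same shift as mill, which can't be before shift 3, so turn is at least shift 3.
turn at shift 4 is achievable: turn in shift 4; polish in shift 3; mill in shift 4; press in shift 1; bend in shift 1.

shift 4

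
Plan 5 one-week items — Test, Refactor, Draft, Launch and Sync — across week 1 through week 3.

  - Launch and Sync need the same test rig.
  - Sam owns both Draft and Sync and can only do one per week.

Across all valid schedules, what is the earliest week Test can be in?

week 1

Test at week 1 is achievable: Sync -> week 2; Refactor -> week 1; Test -> week 1; Launch -> week 1; Draft -> week 1.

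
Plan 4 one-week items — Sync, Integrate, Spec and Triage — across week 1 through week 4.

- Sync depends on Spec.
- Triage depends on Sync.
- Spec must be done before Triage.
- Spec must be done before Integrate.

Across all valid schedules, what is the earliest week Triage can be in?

Precedence pushes Triage to at least week 3.
Triage at week 3 is achievable: Triage -> week 3; Integrate -> week 2; Sync -> week 2; Spec -> week 1.

week 3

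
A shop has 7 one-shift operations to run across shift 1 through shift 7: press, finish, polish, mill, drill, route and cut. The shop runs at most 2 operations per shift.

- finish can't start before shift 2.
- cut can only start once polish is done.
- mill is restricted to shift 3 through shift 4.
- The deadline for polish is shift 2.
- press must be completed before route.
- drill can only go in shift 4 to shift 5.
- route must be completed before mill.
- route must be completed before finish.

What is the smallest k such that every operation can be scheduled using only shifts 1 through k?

4

The precedence chain requires at least 3 distinct shifts.
With at most 2 per shift and 7 operations, at least 4 shifts are needed.
drill can't be placed before shift 4, so the schedule must run through at least shift 4.
4 works (last occupied shift: shift 4): for example mill -> shift 3, route -> shift 2, polish -> shift 1, drill -> shift 4, press -> shift 1, cut -> shift 2, finish -> shift 3.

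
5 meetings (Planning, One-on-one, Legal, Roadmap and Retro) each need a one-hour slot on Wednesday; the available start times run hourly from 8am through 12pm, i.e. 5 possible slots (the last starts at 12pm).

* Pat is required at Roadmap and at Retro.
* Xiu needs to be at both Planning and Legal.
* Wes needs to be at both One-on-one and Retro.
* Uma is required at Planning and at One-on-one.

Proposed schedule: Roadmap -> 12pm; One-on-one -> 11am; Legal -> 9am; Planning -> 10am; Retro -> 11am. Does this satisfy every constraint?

Wes needs to be at both One-on-one and Retro — violated.
Uma is required at Planning and at One-on-one — holds.
Xiu needs to be at both Planning and Legal — holds.
Pat is required at Roadmap and at Retro — holds.

No. Wes needs to be at both One-on-one and Retro is not satisfied.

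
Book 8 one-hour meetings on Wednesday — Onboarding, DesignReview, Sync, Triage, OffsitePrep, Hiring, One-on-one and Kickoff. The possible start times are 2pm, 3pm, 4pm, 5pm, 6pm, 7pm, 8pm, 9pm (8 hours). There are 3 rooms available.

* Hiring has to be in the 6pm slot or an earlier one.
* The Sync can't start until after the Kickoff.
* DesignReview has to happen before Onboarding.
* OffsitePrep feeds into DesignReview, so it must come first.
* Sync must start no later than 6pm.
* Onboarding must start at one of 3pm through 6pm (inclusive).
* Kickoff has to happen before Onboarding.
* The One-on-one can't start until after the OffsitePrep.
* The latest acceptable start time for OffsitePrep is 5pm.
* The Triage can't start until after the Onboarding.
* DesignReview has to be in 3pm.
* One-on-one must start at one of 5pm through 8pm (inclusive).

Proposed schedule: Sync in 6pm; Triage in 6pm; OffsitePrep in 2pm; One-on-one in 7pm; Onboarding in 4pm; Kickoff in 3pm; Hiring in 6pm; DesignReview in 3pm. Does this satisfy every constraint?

DesignReview has to happen before Onboarding — holds.
One-on-one must start at one of 5pm through 8pm (inclusive) — holds.
Kickoff has to happen before Onboarding — holds.
DesignReview has to be in 3pm — holds.
Sync must start no later than 6pm — holds.
The One-on-one can't start until after the OffsitePrep — holds.
Onboarding must start at one of 3pm through 6pm (inclusive) — holds.
There are 3 rooms available — holds.
The Triage can't start until after the Onboarding — holds.
Hiring has to be in the 6pm slot or an earlier one — holds.
The Sync can't start until after the Kickoff — holds.
The latest acceptable start time for OffsitePrep is 5pm — holds.
OffsitePrep feeds into DesignReview, so it must come first — holds.

Yes, all constraints hold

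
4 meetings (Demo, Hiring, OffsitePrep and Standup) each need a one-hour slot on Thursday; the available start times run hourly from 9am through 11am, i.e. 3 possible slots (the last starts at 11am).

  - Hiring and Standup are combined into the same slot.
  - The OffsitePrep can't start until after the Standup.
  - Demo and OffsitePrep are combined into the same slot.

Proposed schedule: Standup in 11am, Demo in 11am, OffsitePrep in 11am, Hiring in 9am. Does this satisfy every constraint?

Hiring and Standup are combined into the same slot — violated.
Demo and OffsitePrep are combined into the same slot — holds.
The OffsitePrep can't start until after the Standup — violated.

No — it violates: Hiring and Standup are combined into the same slot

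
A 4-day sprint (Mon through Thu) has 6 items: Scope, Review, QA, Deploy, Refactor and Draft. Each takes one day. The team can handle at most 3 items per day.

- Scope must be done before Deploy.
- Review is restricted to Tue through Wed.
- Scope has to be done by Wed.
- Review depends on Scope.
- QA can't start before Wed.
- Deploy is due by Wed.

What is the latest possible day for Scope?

Scope's own window allows nothing later than Wed; downstream work caps Scope at Tue.
Scope at Tue is achievable: Scope in Tue, Refactor in Mon, Review in Wed, QA in Wed, Deploy in Wed, Draft in Mon.

Tue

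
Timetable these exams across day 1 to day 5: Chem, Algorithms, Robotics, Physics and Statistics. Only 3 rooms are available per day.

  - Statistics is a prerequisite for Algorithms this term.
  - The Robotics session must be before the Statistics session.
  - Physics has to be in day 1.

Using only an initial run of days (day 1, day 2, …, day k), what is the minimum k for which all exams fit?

3 days

The precedence chain requires at least 3 distinct days.
With at most 3 per day and 5 exams, at least 2 days are needed.
3 works (last occupied day: day 3): for example Chem=day 1; Robotics=day 1; Statistics=day 2; Algorithms=day 3; Physics=day 1.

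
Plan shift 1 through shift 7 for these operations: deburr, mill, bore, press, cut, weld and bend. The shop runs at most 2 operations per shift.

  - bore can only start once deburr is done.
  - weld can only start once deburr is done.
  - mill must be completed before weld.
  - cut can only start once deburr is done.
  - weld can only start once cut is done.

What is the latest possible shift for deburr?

shift 5

Downstream work caps deburr at shift 5.
deburr at shift 5 is achievable: bore in shift 6; mill in shift 1; weld in shift 7; deburr in shift 5; cut in shift 6; press in shift 1; bend in shift 2.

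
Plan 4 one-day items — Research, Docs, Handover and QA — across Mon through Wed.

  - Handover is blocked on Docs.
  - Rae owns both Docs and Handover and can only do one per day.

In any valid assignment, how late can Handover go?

Wed

Precedence pushes Handover to at least Tue.
Handover at Wed is achievable: Handover in Wed, Research in Mon, QA in Mon, Docs in Mon.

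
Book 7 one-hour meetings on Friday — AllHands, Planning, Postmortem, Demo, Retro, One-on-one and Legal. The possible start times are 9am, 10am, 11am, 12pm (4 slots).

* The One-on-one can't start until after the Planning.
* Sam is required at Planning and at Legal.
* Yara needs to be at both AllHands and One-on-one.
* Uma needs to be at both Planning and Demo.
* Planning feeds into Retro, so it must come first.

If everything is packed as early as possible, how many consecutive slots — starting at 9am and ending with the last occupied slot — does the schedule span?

The precedence chain requires at least 2 distinct slots.
2 works (last occupied slot: 10am): for example Legal -> 10am, AllHands -> 9am, Postmortem -> 9am, Retro -> 10am, Demo -> 10am, One-on-one -> 10am, Planning -> 9am.

2 slots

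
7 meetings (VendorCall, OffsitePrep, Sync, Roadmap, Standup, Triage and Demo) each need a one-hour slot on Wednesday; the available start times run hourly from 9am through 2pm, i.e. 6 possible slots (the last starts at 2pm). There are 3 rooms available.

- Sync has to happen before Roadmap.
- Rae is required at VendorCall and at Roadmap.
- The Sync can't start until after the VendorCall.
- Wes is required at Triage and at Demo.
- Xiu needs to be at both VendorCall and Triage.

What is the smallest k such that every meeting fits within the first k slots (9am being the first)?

The precedence chain requires at least 3 distinct slots.
With at most 3 per slot and 7 meetings, at least 3 slots are needed.
3 works (last occupied slot: 11am): for example Triage=10am, Sync=10am, Standup=9am, VendorCall=9am, Demo=11am, OffsitePrep=9am, Roadmap=11am.

3 slots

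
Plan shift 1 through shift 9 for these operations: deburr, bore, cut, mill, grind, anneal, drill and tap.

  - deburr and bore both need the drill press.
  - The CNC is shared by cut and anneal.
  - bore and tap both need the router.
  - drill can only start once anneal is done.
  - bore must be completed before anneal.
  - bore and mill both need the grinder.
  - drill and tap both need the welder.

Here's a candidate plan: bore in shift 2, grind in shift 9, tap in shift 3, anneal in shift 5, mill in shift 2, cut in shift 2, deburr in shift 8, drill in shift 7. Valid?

bore must be completed before anneal — holds.
bore and mill both need the grinder — violated.
deburr and bore both need the drill press — holds.
bore and tap both need the router — holds.
The CNC is shared by cut and anneal — holds.
drill can only start once anneal is done — holds.
drill and tap both need the welder — holds.

No — it violates: bore and mill both need the grinder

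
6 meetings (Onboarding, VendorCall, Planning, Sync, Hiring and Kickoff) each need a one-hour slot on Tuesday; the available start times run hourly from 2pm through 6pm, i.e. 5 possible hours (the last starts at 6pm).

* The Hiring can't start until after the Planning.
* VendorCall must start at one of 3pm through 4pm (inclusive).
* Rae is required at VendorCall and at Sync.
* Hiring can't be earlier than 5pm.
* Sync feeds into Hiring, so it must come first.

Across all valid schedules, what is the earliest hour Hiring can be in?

Hiring is available from 5pm.
Hiring at 5pm is achievable: Kickoff=2pm; Sync=2pm; Onboarding=2pm; Hiring=5pm; Planning=2pm; VendorCall=3pm.

5pm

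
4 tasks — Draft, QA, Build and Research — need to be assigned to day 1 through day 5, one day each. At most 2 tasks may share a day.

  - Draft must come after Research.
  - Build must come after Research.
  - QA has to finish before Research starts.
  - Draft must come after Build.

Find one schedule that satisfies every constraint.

QA -> day 1, Draft -> day 4, Build -> day 3, Research -> day 2

Checking: Research(day 2) before Build(day 3); Build(day 3) before Draft(day 4); Research(day 2) before Draft(day 4); QA(day 1) before Research(day 2); max 1 per day (cap 2).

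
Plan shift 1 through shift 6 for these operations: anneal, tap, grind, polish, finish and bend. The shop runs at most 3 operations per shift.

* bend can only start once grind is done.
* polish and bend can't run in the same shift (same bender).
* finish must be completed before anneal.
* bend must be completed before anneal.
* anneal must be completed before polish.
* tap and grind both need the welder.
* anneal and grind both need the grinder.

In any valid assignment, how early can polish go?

shift 4

Precedence pushes polish to at least shift 4.
polish at shift 4 is achievable: grind in shift 1, finish in shift 1, polish in shift 4, bend in shift 2, tap in shift 2, anneal in shift 3.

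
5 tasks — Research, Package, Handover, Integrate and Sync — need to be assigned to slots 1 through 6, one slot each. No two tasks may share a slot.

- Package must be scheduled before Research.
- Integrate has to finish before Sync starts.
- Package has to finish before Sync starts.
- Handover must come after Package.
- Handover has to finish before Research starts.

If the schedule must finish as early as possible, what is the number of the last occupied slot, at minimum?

slot 5

The precedence chain requires at least 3 distinct slots.
With at most 1 per slot and 5 tasks, at least 5 slots are needed.
5 works (last occupied slot: 5): for example Package=1; Integrate=4; Handover=2; Sync=5; Research=3.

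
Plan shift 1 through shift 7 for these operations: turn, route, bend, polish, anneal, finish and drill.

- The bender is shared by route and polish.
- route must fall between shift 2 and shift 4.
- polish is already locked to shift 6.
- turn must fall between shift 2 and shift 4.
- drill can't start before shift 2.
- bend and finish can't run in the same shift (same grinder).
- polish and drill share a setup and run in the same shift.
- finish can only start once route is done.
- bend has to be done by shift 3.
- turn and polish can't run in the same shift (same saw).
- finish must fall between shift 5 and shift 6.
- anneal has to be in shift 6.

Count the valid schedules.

Splitting on turn: it can be shift 2 (18), shift 3 (18), shift 4 (18). Listing each branch's schedules as (route, bend, polish, anneal, finish, drill) by shift number:
turn=shift 2: (2,1,6,6,5,6) (2,1,6,6,6,6) (2,2,6,6,5,6) (2,2,6,6,6,6) (2,3,6,6,5,6) (2,3,6,6,6,6) (3,1,6,6,5,6) (3,1,6,6,6,6) (3,2,6,6,5,6) (3,2,6,6,6,6) (3,3,6,6,5,6) (3,3,6,6,6,6) (4,1,6,6,5,6) (4,1,6,6,6,6) (4,2,6,6,5,6) (4,2,6,6,6,6) (4,3,6,6,5,6) (4,3,6,6,6,6) — 18.
turn=shift 3: (2,1,6,6,5,6) (2,1,6,6,6,6) (2,2,6,6,5,6) (2,2,6,6,6,6) (2,3,6,6,5,6) (2,3,6,6,6,6) (3,1,6,6,5,6) (3,1,6,6,6,6) (3,2,6,6,5,6) (3,2,6,6,6,6) (3,3,6,6,5,6) (3,3,6,6,6,6) (4,1,6,6,5,6) (4,1,6,6,6,6) (4,2,6,6,5,6) (4,2,6,6,6,6) (4,3,6,6,5,6) (4,3,6,6,6,6) — 18.
turn=shift 4: (2,1,6,6,5,6) (2,1,6,6,6,6) (2,2,6,6,5,6) (2,2,6,6,6,6) (2,3,6,6,5,6) (2,3,6,6,6,6) (3,1,6,6,5,6) (3,1,6,6,6,6) (3,2,6,6,5,6) (3,2,6,6,6,6) (3,3,6,6,5,6) (3,3,6,6,6,6) (4,1,6,6,5,6) (4,1,6,6,6,6) (4,2,6,6,5,6) (4,2,6,6,6,6) (4,3,6,6,5,6) (4,3,6,6,6,6) — 18.
Summing: 18 + 18 + 18 = 54.

54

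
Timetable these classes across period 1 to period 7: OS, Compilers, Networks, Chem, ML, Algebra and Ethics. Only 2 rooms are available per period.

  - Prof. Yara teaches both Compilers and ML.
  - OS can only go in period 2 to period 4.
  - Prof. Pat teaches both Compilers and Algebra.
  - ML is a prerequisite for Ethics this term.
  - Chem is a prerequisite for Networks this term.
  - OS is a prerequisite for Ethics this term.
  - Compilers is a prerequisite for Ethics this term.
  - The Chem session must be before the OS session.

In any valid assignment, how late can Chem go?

period 3

Downstream work caps Chem at period 3.
Chem at period 3 is achievable: ML -> period 2; Algebra -> period 2; Chem -> period 3; Ethics -> period 5; OS -> period 4; Compilers -> period 1; Networks -> period 4.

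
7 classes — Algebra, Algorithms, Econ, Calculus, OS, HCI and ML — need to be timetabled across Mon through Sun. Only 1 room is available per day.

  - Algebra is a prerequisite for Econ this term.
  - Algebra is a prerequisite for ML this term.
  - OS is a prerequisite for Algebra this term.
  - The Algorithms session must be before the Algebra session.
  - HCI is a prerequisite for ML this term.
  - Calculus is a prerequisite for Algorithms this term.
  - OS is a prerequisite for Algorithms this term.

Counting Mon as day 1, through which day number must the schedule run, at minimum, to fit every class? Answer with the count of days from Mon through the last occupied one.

7

The precedence chain requires at least 4 distinct days.
With at most 1 per day and 7 classes, at least 7 days are needed.
7 works (last occupied day: Sun): for example ML=Sat, Calculus=Tue, Econ=Sun, OS=Mon, Algebra=Thu, HCI=Fri, Algorithms=Wed.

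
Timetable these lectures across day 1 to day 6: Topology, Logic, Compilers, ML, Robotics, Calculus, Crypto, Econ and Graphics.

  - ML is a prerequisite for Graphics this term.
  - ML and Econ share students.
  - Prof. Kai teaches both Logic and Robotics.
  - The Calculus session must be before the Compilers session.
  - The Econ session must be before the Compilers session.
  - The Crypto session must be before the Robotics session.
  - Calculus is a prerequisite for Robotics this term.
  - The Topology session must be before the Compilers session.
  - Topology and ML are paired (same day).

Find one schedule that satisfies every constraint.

ML in day 1, Compilers in day 3, Crypto in day 1, Graphics in day 2, Robotics in day 2, Logic in day 1, Topology in day 1, Calculus in day 1, Econ in day 2

Checking: Calculus(day 1) before Robotics(day 2); Econ(day 2) before Compilers(day 3); Crypto(day 1) before Robotics(day 2); Topology(day 1) before Compilers(day 3); ML(day 1) before Graphics(day 2); Calculus(day 1) before Compilers(day 3); Logic(day 1) != Robotics(day 2); ML(day 1) != Econ(day 2); Topology = ML = day 1.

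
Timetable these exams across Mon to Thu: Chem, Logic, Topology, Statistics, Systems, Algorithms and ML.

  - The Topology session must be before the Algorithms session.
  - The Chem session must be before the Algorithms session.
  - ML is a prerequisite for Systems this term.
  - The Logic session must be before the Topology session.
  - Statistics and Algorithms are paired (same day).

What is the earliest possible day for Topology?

Tue

Precedence pushes Topology to at least Tue; downstream work caps Topology at Wed.
Topology at Tue is achievable: Chem -> Mon; Topology -> Tue; ML -> Mon; Statistics -> Wed; Algorithms -> Wed; Logic -> Mon; Systems -> Tue.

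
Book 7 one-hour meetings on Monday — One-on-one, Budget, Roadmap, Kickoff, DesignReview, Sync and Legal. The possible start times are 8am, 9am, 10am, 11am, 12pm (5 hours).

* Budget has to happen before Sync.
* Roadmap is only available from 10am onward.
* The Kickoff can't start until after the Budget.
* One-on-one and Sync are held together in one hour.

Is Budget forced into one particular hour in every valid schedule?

Budget can be 8am (e.g. Sync -> 9am; DesignReview -> 8am; Legal -> 8am; One-on-one -> 9am; Roadmap -> 10am; Kickoff -> 9am; Budget -> 8am) or 9am (e.g. Sync -> 10am, One-on-one -> 10am, DesignReview -> 8am, Kickoff -> 10am, Budget -> 9am, Roadmap -> 10am, Legal -> 8am).

No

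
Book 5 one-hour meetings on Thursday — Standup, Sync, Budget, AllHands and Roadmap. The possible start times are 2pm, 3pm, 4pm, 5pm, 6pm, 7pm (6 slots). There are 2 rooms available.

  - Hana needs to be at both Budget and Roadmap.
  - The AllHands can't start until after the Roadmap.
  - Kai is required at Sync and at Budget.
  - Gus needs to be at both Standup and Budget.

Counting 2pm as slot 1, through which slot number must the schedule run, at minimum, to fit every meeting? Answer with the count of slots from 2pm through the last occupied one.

3 slots

The precedence chain requires at least 2 distinct slots.
With at most 2 per slot and 5 meetings, at least 3 slots are needed.
3 works (last occupied slot: 4pm): for example AllHands=3pm; Roadmap=2pm; Standup=2pm; Sync=3pm; Budget=4pm.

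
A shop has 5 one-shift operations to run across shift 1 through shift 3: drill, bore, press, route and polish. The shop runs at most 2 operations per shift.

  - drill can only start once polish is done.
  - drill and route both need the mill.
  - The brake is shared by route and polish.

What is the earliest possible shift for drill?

Precedence pushes drill to at least shift 2.
drill at shift 2 is achievable: polish=shift 1; bore=shift 1; drill=shift 2; route=shift 3; press=shift 2.

shift 2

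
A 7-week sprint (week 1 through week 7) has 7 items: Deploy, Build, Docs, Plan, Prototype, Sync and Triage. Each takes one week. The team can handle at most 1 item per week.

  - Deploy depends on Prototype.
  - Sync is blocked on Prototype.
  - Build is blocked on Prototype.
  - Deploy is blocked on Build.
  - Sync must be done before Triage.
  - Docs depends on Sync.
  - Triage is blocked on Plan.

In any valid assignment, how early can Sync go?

week 2

Precedence pushes Sync to at least week 2; downstream work caps Sync at week 6.
Sync at week 2 is achievable: Deploy=week 4; Docs=week 7; Build=week 3; Sync=week 2; Plan=week 5; Triage=week 6; Prototype=week 1.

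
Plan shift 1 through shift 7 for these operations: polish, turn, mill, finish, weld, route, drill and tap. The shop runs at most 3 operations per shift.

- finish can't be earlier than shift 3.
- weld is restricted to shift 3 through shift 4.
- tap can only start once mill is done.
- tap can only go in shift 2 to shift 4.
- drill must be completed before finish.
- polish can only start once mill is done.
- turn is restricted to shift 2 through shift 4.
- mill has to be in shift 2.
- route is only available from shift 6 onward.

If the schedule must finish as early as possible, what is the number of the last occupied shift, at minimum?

The precedence chain requires at least 2 distinct shifts.
With at most 3 per shift and 8 operations, at least 3 shifts are needed.
route can't be placed before shift 6, so the schedule must run through at least shift 6.
6 works (last occupied shift: shift 6): for example tap=shift 3, finish=shift 3, weld=shift 3, mill=shift 2, turn=shift 2, route=shift 6, polish=shift 4, drill=shift 1.

shift 6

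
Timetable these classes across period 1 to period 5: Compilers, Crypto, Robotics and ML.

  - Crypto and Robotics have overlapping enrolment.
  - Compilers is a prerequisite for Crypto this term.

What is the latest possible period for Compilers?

period 4

Downstream work caps Compilers at period 4.
Compilers at period 4 is achievable: Crypto=period 5; Robotics=period 1; ML=period 1; Compilers=period 4.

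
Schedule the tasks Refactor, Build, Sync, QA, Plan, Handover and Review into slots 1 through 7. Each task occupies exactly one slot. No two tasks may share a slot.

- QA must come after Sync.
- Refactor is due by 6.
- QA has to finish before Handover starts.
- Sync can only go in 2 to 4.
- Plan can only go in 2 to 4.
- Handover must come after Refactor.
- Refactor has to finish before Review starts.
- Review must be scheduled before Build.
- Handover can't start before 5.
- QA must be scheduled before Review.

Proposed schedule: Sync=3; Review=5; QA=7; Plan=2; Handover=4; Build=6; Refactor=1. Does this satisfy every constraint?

Refactor is due by 6 — holds.
Sync can only go in 2 to 4 — holds.
QA must be scheduled before Review — violated.
QA must come after Sync — holds.
Refactor has to finish before Review starts — holds.
Review must be scheduled before Build — holds.
No two tasks may share a slot — holds.
Handover must come after Refactor — holds.
Handover can't start before 5 — violated.
QA has to finish before Handover starts — violated.
Plan can only go in 2 to 4 — holds.

No — it violates: QA has to finish before Handover starts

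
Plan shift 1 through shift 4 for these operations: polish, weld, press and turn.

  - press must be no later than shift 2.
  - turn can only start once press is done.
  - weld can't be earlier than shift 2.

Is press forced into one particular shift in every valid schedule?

press can be shift 1 (e.g. press in shift 1, weld in shift 2, polish in shift 1, turn in shift 2) or shift 2 (e.g. polish in shift 1; weld in shift 2; press in shift 2; turn in shift 3).

No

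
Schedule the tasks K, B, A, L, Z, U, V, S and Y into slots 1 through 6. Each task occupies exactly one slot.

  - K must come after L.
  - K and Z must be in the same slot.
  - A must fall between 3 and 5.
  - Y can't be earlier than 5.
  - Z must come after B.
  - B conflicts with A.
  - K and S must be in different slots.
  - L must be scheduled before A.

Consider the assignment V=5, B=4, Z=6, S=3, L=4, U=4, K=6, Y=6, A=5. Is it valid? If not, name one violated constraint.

Yes

K must come after L — holds.
L must be scheduled before A — holds.
K and Z must be in the same slot — holds.
Y can't be earlier than 5 — holds.
K and S must be in different slots — holds.
A must fall between 3 and 5 — holds.
Z must come after B — holds.
B conflicts with A — holds.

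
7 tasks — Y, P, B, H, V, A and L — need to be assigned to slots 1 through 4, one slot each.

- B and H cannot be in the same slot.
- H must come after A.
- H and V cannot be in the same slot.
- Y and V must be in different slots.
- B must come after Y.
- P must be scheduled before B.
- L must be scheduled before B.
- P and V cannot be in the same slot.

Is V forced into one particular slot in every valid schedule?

No

V can be 1 (e.g. Y=2, A=1, V=1, L=1, B=3, H=2, P=2) or 2 (e.g. P in 1; H in 3; Y in 1; L in 1; V in 2; A in 1; B in 2).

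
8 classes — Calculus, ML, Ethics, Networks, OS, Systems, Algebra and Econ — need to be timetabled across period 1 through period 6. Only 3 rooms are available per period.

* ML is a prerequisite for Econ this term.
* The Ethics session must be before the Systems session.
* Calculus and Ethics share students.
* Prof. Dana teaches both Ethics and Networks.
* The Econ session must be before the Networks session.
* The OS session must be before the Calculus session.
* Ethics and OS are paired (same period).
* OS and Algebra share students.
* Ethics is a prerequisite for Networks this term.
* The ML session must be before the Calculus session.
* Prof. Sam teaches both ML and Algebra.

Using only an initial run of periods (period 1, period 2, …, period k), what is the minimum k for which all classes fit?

The precedence chain requires at least 3 distinct periods.
With at most 3 per period and 8 classes, at least 3 periods are needed.
3 works (last occupied period: period 3): for example Algebra -> period 3, Calculus -> period 2, OS -> period 1, Ethics -> period 1, Systems -> period 2, Networks -> period 3, ML -> period 1, Econ -> period 2.

3 periods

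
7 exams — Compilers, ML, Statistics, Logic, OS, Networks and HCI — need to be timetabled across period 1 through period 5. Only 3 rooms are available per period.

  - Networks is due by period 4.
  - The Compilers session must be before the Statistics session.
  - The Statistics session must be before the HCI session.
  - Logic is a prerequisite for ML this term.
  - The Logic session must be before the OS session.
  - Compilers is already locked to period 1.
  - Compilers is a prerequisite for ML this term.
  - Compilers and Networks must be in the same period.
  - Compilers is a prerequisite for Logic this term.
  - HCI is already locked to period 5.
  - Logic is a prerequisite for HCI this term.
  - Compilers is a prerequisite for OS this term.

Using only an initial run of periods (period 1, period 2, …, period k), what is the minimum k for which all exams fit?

The precedence chain requires at least 3 distinct periods.
With at most 3 per period and 7 exams, at least 3 periods are needed.
HCI can't be placed before period 5, so the schedule must run through at least period 5.
5 works (last occupied period: period 5): for example ML in period 3; HCI in period 5; OS in period 3; Logic in period 2; Compilers in period 1; Networks in period 1; Statistics in period 2.

5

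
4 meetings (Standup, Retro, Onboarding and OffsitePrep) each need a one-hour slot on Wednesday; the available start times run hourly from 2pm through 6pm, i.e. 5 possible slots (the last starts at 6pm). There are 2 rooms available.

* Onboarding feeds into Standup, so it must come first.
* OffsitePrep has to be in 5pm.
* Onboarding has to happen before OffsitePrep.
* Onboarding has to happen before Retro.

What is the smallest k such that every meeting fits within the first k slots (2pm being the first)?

The precedence chain requires at least 2 distinct slots.
With at most 2 per slot and 4 meetings, at least 2 slots are needed.
OffsitePrep can't be placed before 5pm — that is slot 4 counting from 2pm — so the schedule must run through at least 4 slots.
4 works (last occupied slot: 5pm): for example OffsitePrep in 5pm; Retro in 3pm; Onboarding in 2pm; Standup in 3pm.

4 slots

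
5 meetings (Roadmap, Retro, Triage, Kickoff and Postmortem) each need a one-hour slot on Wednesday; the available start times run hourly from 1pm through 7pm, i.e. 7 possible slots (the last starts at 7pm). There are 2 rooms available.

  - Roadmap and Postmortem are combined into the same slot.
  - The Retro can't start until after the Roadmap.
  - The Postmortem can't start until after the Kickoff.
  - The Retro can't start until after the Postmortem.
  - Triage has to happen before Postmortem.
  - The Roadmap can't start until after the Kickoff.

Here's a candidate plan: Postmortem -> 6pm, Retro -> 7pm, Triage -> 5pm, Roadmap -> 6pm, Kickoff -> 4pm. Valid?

The Retro can't start until after the Roadmap — holds.
Triage has to happen before Postmortem — holds.
There are 2 rooms available — holds.
Roadmap and Postmortem are combined into the same slot — holds.
The Roadmap can't start until after the Kickoff — holds.
The Postmortem can't start until after the Kickoff — holds.
The Retro can't start until after the Postmortem — holds.

Yes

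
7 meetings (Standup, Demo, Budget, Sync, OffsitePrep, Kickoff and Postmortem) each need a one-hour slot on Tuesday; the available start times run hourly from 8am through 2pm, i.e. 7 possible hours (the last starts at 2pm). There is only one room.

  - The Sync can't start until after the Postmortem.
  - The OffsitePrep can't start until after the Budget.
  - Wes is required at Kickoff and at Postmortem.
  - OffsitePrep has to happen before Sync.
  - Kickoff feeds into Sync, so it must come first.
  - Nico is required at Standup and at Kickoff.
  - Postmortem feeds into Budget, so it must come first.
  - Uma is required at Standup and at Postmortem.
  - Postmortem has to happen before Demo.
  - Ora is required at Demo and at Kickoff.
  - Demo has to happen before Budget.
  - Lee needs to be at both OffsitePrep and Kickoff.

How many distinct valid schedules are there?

Splitting on Demo: it can be 9am (15), 10am (14), 11am (6). Listing each branch's schedules as (Standup, Budget, Sync, OffsitePrep, Kickoff, Postmortem):
Demo=9am: (10am,11am,2pm,12pm,1pm,8am) (10am,11am,2pm,1pm,12pm,8am) (10am,12pm,2pm,1pm,11am,8am) (11am,10am,2pm,12pm,1pm,8am) (11am,10am,2pm,1pm,12pm,8am) (11am,12pm,2pm,1pm,10am,8am) (12pm,10am,2pm,11am,1pm,8am) (12pm,10am,2pm,1pm,11am,8am) (12pm,11am,2pm,1pm,10am,8am) (1pm,10am,2pm,11am,12pm,8am) (1pm,10am,2pm,12pm,11am,8am) (1pm,11am,2pm,12pm,10am,8am) (2pm,10am,1pm,11am,12pm,8am) (2pm,10am,1pm,12pm,11am,8am) (2pm,11am,1pm,12pm,10am,8am) — 15.
Demo=10am: (8am,11am,2pm,12pm,1pm,9am) (8am,11am,2pm,1pm,12pm,9am) (8am,12pm,2pm,1pm,11am,9am) (9am,11am,2pm,12pm,1pm,8am) (9am,11am,2pm,1pm,12pm,8am) (9am,12pm,2pm,1pm,11am,8am) (11am,12pm,2pm,1pm,8am,9am) (11am,12pm,2pm,1pm,9am,8am) (12pm,11am,2pm,1pm,8am,9am) (12pm,11am,2pm,1pm,9am,8am) (1pm,11am,2pm,12pm,8am,9am) (1pm,11am,2pm,12pm,9am,8am) (2pm,11am,1pm,12pm,8am,9am) (2pm,11am,1pm,12pm,9am,8am) — 14.
Demo=11am: (8am,12pm,2pm,1pm,9am,10am) (8am,12pm,2pm,1pm,10am,9am) (9am,12pm,2pm,1pm,8am,10am) (9am,12pm,2pm,1pm,10am,8am) (10am,12pm,2pm,1pm,8am,9am) (10am,12pm,2pm,1pm,9am,8am) — 6.
Summing: 15 + 14 + 6 = 35.

35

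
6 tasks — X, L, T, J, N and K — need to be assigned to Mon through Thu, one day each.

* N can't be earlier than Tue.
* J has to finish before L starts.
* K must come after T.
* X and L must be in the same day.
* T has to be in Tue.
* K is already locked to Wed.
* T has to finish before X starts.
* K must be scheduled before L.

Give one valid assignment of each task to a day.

N in Tue, L in Thu, T in Tue, K in Wed, J in Mon, X in Thu

Checking: T(Tue) before X(Thu); T(Tue) before K(Wed); J(Mon) before L(Thu); K(Wed) before L(Thu); X = L = Thu; T=Tue in [Tue,Tue]; K=Wed in [Wed,Wed]; N=Tue in [Tue,Thu].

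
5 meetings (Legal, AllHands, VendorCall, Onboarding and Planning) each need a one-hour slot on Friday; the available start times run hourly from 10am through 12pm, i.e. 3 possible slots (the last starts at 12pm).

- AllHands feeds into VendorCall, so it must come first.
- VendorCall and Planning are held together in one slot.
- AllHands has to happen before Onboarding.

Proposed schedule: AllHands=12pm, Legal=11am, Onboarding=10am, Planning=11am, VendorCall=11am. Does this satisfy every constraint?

VendorCall and Planning are held together in one slot — holds.
AllHands feeds into VendorCall, so it must come first — violated.
AllHands has to happen before Onboarding — violated.

No. AllHands has to happen before Onboarding is not satisfied.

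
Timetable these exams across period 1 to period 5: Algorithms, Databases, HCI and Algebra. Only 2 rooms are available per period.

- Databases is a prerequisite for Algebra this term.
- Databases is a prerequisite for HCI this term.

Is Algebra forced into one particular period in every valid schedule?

No

Algebra can be period 2 (e.g. Algorithms=period 1; Databases=period 1; Algebra=period 2; HCI=period 2) or period 3 (e.g. HCI -> period 2; Algorithms -> period 1; Algebra -> period 3; Databases -> period 1).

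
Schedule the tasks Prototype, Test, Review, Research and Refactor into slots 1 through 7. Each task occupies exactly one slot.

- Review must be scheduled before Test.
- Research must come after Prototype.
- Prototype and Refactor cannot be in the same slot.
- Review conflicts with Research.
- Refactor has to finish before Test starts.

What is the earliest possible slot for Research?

Precedence pushes Research to at least 2.
Research at 2 is achievable: Research=2; Review=1; Refactor=2; Prototype=1; Test=3.

2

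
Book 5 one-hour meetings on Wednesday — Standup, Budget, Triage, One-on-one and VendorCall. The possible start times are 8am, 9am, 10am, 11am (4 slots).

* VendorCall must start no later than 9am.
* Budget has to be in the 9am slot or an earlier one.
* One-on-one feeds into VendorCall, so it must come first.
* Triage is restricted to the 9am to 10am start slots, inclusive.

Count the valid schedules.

16

Splitting on Standup: it can be 8am (4), 9am (4), 10am (4), 11am (4). Listing each branch's schedules as (Budget, Triage, One-on-one, VendorCall):
Standup=8am: (8am,9am,8am,9am) (8am,10am,8am,9am) (9am,9am,8am,9am) (9am,10am,8am,9am) — 4.
Standup=9am: (8am,9am,8am,9am) (8am,10am,8am,9am) (9am,9am,8am,9am) (9am,10am,8am,9am) — 4.
Standup=10am: (8am,9am,8am,9am) (8am,10am,8am,9am) (9am,9am,8am,9am) (9am,10am,8am,9am) — 4.
Standup=11am: (8am,9am,8am,9am) (8am,10am,8am,9am) (9am,9am,8am,9am) (9am,10am,8am,9am) — 4.
Summing: 4 + 4 + 4 + 4 = 16.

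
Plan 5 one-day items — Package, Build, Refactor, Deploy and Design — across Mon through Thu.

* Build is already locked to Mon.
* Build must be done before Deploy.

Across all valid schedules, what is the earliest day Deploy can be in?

Precedence pushes Deploy to at least Tue.
Deploy at Tue is achievable: Design -> Mon, Build -> Mon, Deploy -> Tue, Refactor -> Mon, Package -> Mon.

Tue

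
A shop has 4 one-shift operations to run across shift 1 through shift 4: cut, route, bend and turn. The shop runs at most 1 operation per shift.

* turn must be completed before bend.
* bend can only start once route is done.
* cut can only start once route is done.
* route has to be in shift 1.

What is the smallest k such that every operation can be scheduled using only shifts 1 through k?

4

The precedence chain requires at least 2 distinct shifts.
With at most 1 per shift and 4 operations, at least 4 shifts are needed.
4 works (last occupied shift: shift 4): for example cut=shift 4, route=shift 1, bend=shift 3, turn=shift 2.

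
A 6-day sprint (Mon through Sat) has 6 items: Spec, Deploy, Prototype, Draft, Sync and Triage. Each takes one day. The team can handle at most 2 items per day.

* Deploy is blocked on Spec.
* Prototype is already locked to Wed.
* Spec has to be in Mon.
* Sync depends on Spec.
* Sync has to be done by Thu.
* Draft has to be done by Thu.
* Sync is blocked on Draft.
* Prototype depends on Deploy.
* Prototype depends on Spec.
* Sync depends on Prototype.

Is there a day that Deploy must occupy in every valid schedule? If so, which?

Tue

Spec is fixed at Mon and must come before Deploy, so Deploy is at least Tue.
Prototype is fixed at Wed and must come after Deploy, so Deploy is at most Tue.
So Deploy must be Tue.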